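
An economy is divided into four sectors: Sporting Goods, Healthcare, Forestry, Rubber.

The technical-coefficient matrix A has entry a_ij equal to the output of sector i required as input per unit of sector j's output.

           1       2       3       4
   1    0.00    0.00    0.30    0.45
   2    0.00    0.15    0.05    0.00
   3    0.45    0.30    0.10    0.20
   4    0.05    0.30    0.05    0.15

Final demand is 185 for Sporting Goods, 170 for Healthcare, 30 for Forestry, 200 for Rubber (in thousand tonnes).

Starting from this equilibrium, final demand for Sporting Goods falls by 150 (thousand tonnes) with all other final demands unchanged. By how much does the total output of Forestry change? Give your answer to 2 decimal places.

I − A =
  [   1.00     0.00    -0.30    -0.45]
  [   0.00     0.85    -0.05     0.00]
  [  -0.45    -0.30     0.90    -0.20]
  [  -0.05    -0.30    -0.05     0.85]
Compute the cofactors C_ij = (−1)^(i+j)·(3×3 minor ij) of I−A; the adjugate is their transpose:
adj(I−A) = Cᵀ =
  [ 0.626000   0.222750   0.242625   0.388500]
  [ 0.019625   0.606875   0.041375   0.020125]
  [ 0.333625   0.369000   0.703375   0.342125]
  [ 0.063375   0.249000   0.070250   0.635250]
det(I−A) = Σ_j (I−A)_1j·C_1j = (1.00)(0.626000) + (0.00)(0.019625) + (-0.30)(0.333625) + (-0.45)(0.063375) = 0.49739375
(I − A)⁻¹ = adj(I−A) / det(I−A) ≈
  [   1.2586     0.4478     0.4878     0.7811]
  [   0.0395     1.2201     0.0832     0.0405]
  [   0.6707     0.7419     1.4141     0.6878]
  [   0.1274     0.5006     0.1412     1.2772]
Δx = (I − A)⁻¹ Δd with Δd having -150 in the Sporting Goods component and 0 elsewhere.
So Δx_3 = L_31 · (-150), where L_31 = adj(I−A)_31 / det(I−A) = 0.333625 / 0.49739375.
Δx_3 = 0.333625 × (-150) / 0.49739375 = -50.04375 / 0.49739375 ≈ -100.61.

Δx_3 = -100.61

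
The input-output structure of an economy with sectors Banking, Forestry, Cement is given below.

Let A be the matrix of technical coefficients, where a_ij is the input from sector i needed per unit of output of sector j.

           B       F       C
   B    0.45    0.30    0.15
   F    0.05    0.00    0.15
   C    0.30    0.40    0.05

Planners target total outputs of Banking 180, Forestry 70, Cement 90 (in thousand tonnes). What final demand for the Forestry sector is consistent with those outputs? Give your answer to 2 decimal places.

d_F = 47.50

I − A =
  [   0.55    -0.30    -0.15]
  [  -0.05     1.00    -0.15]
  [  -0.30    -0.40     0.95]
d = (I − A) x:
  d_B = (+0.55)·180 + (-0.30)·70 + (-0.15)·90 = 64.50
  d_F = (-0.05)·180 + (+1.00)·70 + (-0.15)·90 = 47.50
  d_C = (-0.30)·180 + (-0.40)·70 + (+0.95)·90 = 3.50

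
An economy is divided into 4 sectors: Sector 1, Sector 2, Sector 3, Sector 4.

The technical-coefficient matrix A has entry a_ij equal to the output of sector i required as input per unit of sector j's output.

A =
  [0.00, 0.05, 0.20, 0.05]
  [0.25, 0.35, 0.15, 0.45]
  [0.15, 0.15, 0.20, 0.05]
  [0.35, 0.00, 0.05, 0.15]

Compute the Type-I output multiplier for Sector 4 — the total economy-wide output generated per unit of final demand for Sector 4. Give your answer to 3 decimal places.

m_4 = 2.755

I − A =
  [   1.00    -0.05    -0.20    -0.05]
  [  -0.25     0.65    -0.15    -0.45]
  [  -0.15    -0.15     0.80    -0.05]
  [  -0.35     0.00    -0.05     0.85]
Compute the cofactors C_ij = (−1)^(i+j)·(3×3 minor ij) of I−A; the adjugate is their transpose:
adj(I−A) = Cᵀ =
  [ 0.417875   0.059750   0.119625   0.063250]
  [ 0.320500   0.634125   0.222000   0.367625]
  [ 0.149750   0.132125   0.522625   0.109500]
  [ 0.180875   0.032375   0.080000   0.459375]
det(I−A) = Σ_j (I−A)_1j·C_1j = (1.00)(0.417875) + (-0.05)(0.320500) + (-0.20)(0.149750) + (-0.05)(0.180875) = 0.36285625
(I − A)⁻¹ = adj(I−A) / det(I−A) ≈
  [   1.1516     0.1647     0.3297     0.1743]
  [   0.8833     1.7476     0.6118     1.0131]
  [   0.4127     0.3641     1.4403     0.3018]
  [   0.4985     0.0892     0.2205     1.2660]
The output multiplier for sector j is the column-j sum of the Leontief inverse (I − A)⁻¹ = adj(I−A) / det(I−A).
Column 4 of adj(I−A): (0.063250, 0.367625, 0.109500, 0.459375); det(I−A) = 0.36285625.
m_4 = (0.063250 + 0.367625 + 0.109500 + 0.459375) / 0.36285625 = 0.99975 / 0.36285625 ≈ 2.755.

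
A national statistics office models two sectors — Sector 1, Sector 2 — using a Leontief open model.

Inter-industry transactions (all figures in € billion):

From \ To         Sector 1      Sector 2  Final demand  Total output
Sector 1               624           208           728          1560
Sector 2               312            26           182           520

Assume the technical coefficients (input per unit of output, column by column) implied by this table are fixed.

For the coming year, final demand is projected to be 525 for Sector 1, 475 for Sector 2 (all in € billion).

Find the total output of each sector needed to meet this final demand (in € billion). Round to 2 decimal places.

x_1 = 1405.61, x_2 = 795.92

Technical coefficients a_ij = z_ij / X_j:
  a_11 = 624/1560 = 0.40, a_21 = 312/1560 = 0.20
  a_12 = 208/520 = 0.40, a_22 = 26/520 = 0.05
I − A =
  [   0.60    -0.40]
  [  -0.20     0.95]
det(I−A) = (0.60)(0.95) − (-0.40)(-0.20) = 0.4900
adj(I−A) = [[0.95, 0.40], [0.20, 0.60]]
(I − A)⁻¹ = adj(I−A) / det(I−A) ≈
  [   1.9388     0.8163]
  [   0.4082     1.2245]
x = (I − A)⁻¹ d = adj(I−A)·d / det(I−A), with det(I−A) = 0.4900:
  x_1 = (0.95·525 + 0.40·475) / 0.4900 = 688.75 / 0.4900 ≈ 1405.61
  x_2 = (0.20·525 + 0.60·475) / 0.4900 = 390.00 / 0.4900 ≈ 795.92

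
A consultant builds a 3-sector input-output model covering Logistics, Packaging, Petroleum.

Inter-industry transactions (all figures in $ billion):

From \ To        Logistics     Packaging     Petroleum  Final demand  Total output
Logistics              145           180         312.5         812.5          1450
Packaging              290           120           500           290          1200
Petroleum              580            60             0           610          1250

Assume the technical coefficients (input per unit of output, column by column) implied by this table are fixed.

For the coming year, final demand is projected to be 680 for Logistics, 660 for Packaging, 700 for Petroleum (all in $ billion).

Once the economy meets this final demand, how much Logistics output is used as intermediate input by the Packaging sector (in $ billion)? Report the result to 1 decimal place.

Technical coefficients a_ij = z_ij / X_j:
  a_11 = 145/1450 = 0.10, a_21 = 290/1450 = 0.20, a_31 = 580/1450 = 0.40
  a_12 = 180/1200 = 0.15, a_22 = 120/1200 = 0.10, a_32 = 60/1200 = 0.05
  a_13 = 312.5/1250 = 0.25, a_23 = 500/1250 = 0.40, a_33 = 0/1250 = 0.00
I − A =
  [   0.90    -0.15    -0.25]
  [  -0.20     0.90    -0.40]
  [  -0.40    -0.05     1.00]
Cofactors of I−A, C_ij = (−1)^(i+j)·(minor ij) (rows/columns in the sector order above):
  C_11 = (0.90)(1.00) − (-0.40)(-0.05) = 0.8800
  C_12 = −[(-0.20)(1.00) − (-0.40)(-0.40)] = 0.3600
  C_13 = (-0.20)(-0.05) − (0.90)(-0.40) = 0.3700
  C_21 = −[(-0.15)(1.00) − (-0.25)(-0.05)] = 0.1625
  C_22 = (0.90)(1.00) − (-0.25)(-0.40) = 0.8000
  C_23 = −[(0.90)(-0.05) − (-0.15)(-0.40)] = 0.1050
  C_31 = (-0.15)(-0.40) − (-0.25)(0.90) = 0.2850
  C_32 = −[(0.90)(-0.40) − (-0.25)(-0.20)] = 0.4100
  C_33 = (0.90)(0.90) − (-0.15)(-0.20) = 0.7800
det(I−A) = Σ_j (I−A)_1j·C_1j = (0.90)(0.8800) + (-0.15)(0.3600) + (-0.25)(0.3700) = 0.6455
adj(I−A) = Cᵀ =
  [ 0.8800   0.1625   0.2850]
  [ 0.3600   0.8000   0.4100]
  [ 0.3700   0.1050   0.7800]
(I − A)⁻¹ = adj(I−A) / det(I−A) ≈
  [   1.3633     0.2517     0.4415]
  [   0.5577     1.2393     0.6352]
  [   0.5732     0.1627     1.2084]
First solve x = (I − A)⁻¹ d = adj(I−A)·d / det(I−A); in particular x_2 = (0.3600·680 + 0.8000·660 + 0.4100·700) / 0.6455 = 1059.80 / 0.6455 ≈ 1641.828.
Intermediate flow from 1 to 2: z_12 = a_12 · x_2 = 0.15 × 1059.80 / 0.6455 = 158.97 / 0.6455 ≈ 246.3.

z_12 = 246.3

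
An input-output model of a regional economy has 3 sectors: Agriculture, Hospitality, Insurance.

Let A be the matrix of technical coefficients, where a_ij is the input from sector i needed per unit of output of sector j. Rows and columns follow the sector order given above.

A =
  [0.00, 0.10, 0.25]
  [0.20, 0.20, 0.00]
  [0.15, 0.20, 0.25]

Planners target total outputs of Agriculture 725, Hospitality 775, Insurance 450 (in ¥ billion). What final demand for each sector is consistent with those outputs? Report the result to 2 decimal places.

d_1 = 535.00, d_2 = 475.00, d_3 = 73.75

I − A =
  [   1.00    -0.10    -0.25]
  [  -0.20     0.80     0.00]
  [  -0.15    -0.20     0.75]
d = (I − A) x:
  d_1 = (+1.00)·725 + (-0.10)·775 + (-0.25)·450 = 535.00
  d_2 = (-0.20)·725 + (+0.80)·775 + (+0.00)·450 = 475.00
  d_3 = (-0.15)·725 + (-0.20)·775 + (+0.75)·450 = 73.75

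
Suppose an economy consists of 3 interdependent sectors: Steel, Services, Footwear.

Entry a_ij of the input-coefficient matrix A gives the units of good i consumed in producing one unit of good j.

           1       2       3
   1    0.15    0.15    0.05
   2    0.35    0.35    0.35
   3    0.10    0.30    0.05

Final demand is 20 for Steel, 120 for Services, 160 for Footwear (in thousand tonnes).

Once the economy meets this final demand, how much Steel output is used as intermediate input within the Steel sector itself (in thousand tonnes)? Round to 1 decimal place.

z_11 = 17.2

I − A =
  [   0.85    -0.15    -0.05]
  [  -0.35     0.65    -0.35]
  [  -0.10    -0.30     0.95]
Cofactors of I−A, C_ij = (−1)^(i+j)·(minor ij) (rows/columns in the sector order above):
  C_11 = (0.65)(0.95) − (-0.35)(-0.30) = 0.5125
  C_12 = −[(-0.35)(0.95) − (-0.35)(-0.10)] = 0.3675
  C_13 = (-0.35)(-0.30) − (0.65)(-0.10) = 0.1700
  C_21 = −[(-0.15)(0.95) − (-0.05)(-0.30)] = 0.1575
  C_22 = (0.85)(0.95) − (-0.05)(-0.10) = 0.8025
  C_23 = −[(0.85)(-0.30) − (-0.15)(-0.10)] = 0.2700
  C_31 = (-0.15)(-0.35) − (-0.05)(0.65) = 0.0850
  C_32 = −[(0.85)(-0.35) − (-0.05)(-0.35)] = 0.3150
  C_33 = (0.85)(0.65) − (-0.15)(-0.35) = 0.5000
det(I−A) = Σ_j (I−A)_1j·C_1j = (0.85)(0.5125) + (-0.15)(0.3675) + (-0.05)(0.1700) = 0.3720
adj(I−A) = Cᵀ =
  [ 0.5125   0.1575   0.0850]
  [ 0.3675   0.8025   0.3150]
  [ 0.1700   0.2700   0.5000]
(I − A)⁻¹ = adj(I−A) / det(I−A) ≈
  [   1.3777     0.4234     0.2285]
  [   0.9879     2.1573     0.8468]
  [   0.4570     0.7258     1.3441]
First solve x = (I − A)⁻¹ d = adj(I−A)·d / det(I−A); in particular x_1 = (0.5125·20 + 0.1575·120 + 0.0850·160) / 0.3720 = 42.75 / 0.3720 ≈ 114.919.
Intermediate flow from 1 to 1: z_11 = a_11 · x_1 = 0.15 × 42.75 / 0.3720 = 6.4125 / 0.3720 ≈ 17.2.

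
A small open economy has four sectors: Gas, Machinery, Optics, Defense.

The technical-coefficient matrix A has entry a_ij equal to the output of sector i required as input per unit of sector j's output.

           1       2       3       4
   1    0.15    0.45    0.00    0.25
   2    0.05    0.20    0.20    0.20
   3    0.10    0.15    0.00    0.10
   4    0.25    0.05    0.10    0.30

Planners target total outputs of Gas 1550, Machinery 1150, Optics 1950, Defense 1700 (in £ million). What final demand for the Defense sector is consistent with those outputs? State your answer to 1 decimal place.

d_4 = 550.0

I − A =
  [   0.85    -0.45     0.00    -0.25]
  [  -0.05     0.80    -0.20    -0.20]
  [  -0.10    -0.15     1.00    -0.10]
  [  -0.25    -0.05    -0.10     0.70]
d = (I − A) x:
  d_1 = (+0.85)·1550 + (-0.45)·1150 + (+0.00)·1950 + (-0.25)·1700 = 375.0
  d_2 = (-0.05)·1550 + (+0.80)·1150 + (-0.20)·1950 + (-0.20)·1700 = 112.5
  d_3 = (-0.10)·1550 + (-0.15)·1150 + (+1.00)·1950 + (-0.10)·1700 = 1452.5
  d_4 = (-0.25)·1550 + (-0.05)·1150 + (-0.10)·1950 + (+0.70)·1700 = 550.0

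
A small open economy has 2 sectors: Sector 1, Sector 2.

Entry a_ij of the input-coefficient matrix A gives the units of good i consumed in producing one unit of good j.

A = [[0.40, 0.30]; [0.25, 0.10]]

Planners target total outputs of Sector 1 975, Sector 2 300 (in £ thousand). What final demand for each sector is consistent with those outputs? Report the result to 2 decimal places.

d_1 = 495.00, d_2 = 26.25

I − A =
  [   0.60    -0.30]
  [  -0.25     0.90]
d = (I − A) x:
  d_1 = (+0.60)·975 + (-0.30)·300 = 495.00
  d_2 = (-0.25)·975 + (+0.90)·300 = 26.25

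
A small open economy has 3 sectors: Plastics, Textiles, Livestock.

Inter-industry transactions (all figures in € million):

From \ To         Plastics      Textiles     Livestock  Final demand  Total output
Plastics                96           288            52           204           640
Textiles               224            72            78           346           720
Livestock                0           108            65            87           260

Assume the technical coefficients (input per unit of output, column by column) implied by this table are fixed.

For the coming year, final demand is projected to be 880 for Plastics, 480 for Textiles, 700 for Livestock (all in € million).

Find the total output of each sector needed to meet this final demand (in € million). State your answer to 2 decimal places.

Technical coefficients a_ij = z_ij / X_j:
  a_PP = 96/640 = 0.15, a_TP = 224/640 = 0.35, a_LP = 0/640 = 0.00
  a_PT = 288/720 = 0.40, a_TT = 72/720 = 0.10, a_LT = 108/720 = 0.15
  a_PL = 52/260 = 0.20, a_TL = 78/260 = 0.30, a_LL = 65/260 = 0.25
I − A =
  [   0.85    -0.40    -0.20]
  [  -0.35     0.90    -0.30]
  [   0.00    -0.15     0.75]
Cofactors of I−A, C_ij = (−1)^(i+j)·(minor ij) (rows/columns in the sector order above):
  C_11 = (0.90)(0.75) − (-0.30)(-0.15) = 0.6300
  C_12 = −[(-0.35)(0.75) − (-0.30)(0.00)] = 0.2625
  C_13 = (-0.35)(-0.15) − (0.90)(0.00) = 0.0525
  C_21 = −[(-0.40)(0.75) − (-0.20)(-0.15)] = 0.3300
  C_22 = (0.85)(0.75) − (-0.20)(0.00) = 0.6375
  C_23 = −[(0.85)(-0.15) − (-0.40)(0.00)] = 0.1275
  C_31 = (-0.40)(-0.30) − (-0.20)(0.90) = 0.3000
  C_32 = −[(0.85)(-0.30) − (-0.20)(-0.35)] = 0.3250
  C_33 = (0.85)(0.90) − (-0.40)(-0.35) = 0.6250
det(I−A) = Σ_j (I−A)_1j·C_1j = (0.85)(0.6300) + (-0.40)(0.2625) + (-0.20)(0.0525) = 0.4200
adj(I−A) = Cᵀ =
  [ 0.6300   0.3300   0.3000]
  [ 0.2625   0.6375   0.3250]
  [ 0.0525   0.1275   0.6250]
(I − A)⁻¹ = adj(I−A) / det(I−A) ≈
  [   1.5000     0.7857     0.7143]
  [   0.6250     1.5179     0.7738]
  [   0.1250     0.3036     1.4881]
x = (I − A)⁻¹ d = adj(I−A)·d / det(I−A), with det(I−A) = 0.4200:
  x_P = (0.6300·880 + 0.3300·480 + 0.3000·700) / 0.4200 = 922.80 / 0.4200 ≈ 2197.14
  x_T = (0.2625·880 + 0.6375·480 + 0.3250·700) / 0.4200 = 764.50 / 0.4200 ≈ 1820.24
  x_L = (0.0525·880 + 0.1275·480 + 0.6250·700) / 0.4200 = 544.90 / 0.4200 ≈ 1297.38

x_P = 2197.14, x_T = 1820.24, x_L = 1297.38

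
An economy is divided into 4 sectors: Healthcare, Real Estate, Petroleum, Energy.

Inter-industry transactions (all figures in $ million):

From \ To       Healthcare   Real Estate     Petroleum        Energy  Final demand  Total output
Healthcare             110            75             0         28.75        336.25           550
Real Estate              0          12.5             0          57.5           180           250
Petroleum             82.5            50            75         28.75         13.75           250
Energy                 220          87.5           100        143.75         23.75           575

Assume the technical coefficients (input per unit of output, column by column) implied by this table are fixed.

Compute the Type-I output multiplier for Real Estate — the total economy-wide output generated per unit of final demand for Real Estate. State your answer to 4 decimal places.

Technical coefficients a_ij = z_ij / X_j:
  a_11 = 110/550 = 0.20, a_21 = 0/550 = 0.00, a_31 = 82.5/550 = 0.15, a_41 = 220/550 = 0.40
  a_12 = 75/250 = 0.30, a_22 = 12.5/250 = 0.05, a_32 = 50/250 = 0.20, a_42 = 87.5/250 = 0.35
  a_13 = 0/250 = 0.00, a_23 = 0/250 = 0.00, a_33 = 75/250 = 0.30, a_43 = 100/250 = 0.40
  a_14 = 28.75/575 = 0.05, a_24 = 57.5/575 = 0.10, a_34 = 28.75/575 = 0.05, a_44 = 143.75/575 = 0.25
I − A =
  [   0.80    -0.30     0.00    -0.05]
  [   0.00     0.95     0.00    -0.10]
  [  -0.15    -0.20     0.70    -0.05]
  [  -0.40    -0.35    -0.40     0.75]
Compute the cofactors C_ij = (−1)^(i+j)·(3×3 minor ij) of I−A; the adjugate is their transpose:
adj(I−A) = Cᵀ =
  [ 0.447250   0.167750   0.031000   0.054250]
  [ 0.034000   0.387000   0.032000   0.056000]
  [ 0.128625   0.172375   0.511000   0.065625]
  [ 0.323000   0.362000   0.304000   0.532000]
det(I−A) = Σ_j (I−A)_1j·C_1j = (0.80)(0.447250) + (-0.30)(0.034000) + (0.00)(0.128625) + (-0.05)(0.323000) = 0.33145
(I − A)⁻¹ = adj(I−A) / det(I−A) ≈
  [   1.34937     0.50611     0.09353     0.16367]
  [   0.10258     1.16760     0.09655     0.16895]
  [   0.38807     0.52006     1.54171     0.19799]
  [   0.97451     1.09217     0.91718     1.60507]
The output multiplier for sector j is the column-j sum of the Leontief inverse (I − A)⁻¹ = adj(I−A) / det(I−A).
Column 2 of adj(I−A): (0.167750, 0.387000, 0.172375, 0.362000); det(I−A) = 0.33145.
m_2 = (0.167750 + 0.387000 + 0.172375 + 0.362000) / 0.33145 = 1.089125 / 0.33145 ≈ 3.2859.

m_2 = 3.2859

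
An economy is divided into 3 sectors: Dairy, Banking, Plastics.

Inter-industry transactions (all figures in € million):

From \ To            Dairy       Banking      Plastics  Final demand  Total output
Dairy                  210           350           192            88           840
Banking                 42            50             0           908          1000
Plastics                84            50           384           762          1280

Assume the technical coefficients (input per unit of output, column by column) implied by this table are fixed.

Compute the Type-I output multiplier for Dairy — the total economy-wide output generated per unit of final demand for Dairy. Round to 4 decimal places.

Technical coefficients a_ij = z_ij / X_j:
  a_DD = 210/840 = 0.25, a_BD = 42/840 = 0.05, a_PD = 84/840 = 0.10
  a_DB = 350/1000 = 0.35, a_BB = 50/1000 = 0.05, a_PB = 50/1000 = 0.05
  a_DP = 192/1280 = 0.15, a_BP = 0/1280 = 0.00, a_PP = 384/1280 = 0.30
I − A =
  [   0.75    -0.35    -0.15]
  [  -0.05     0.95     0.00]
  [  -0.10    -0.05     0.70]
Cofactors of I−A, C_ij = (−1)^(i+j)·(minor ij) (rows/columns in the sector order above):
  C_11 = (0.95)(0.70) − (0.00)(-0.05) = 0.6650
  C_12 = −[(-0.05)(0.70) − (0.00)(-0.10)] = 0.0350
  C_13 = (-0.05)(-0.05) − (0.95)(-0.10) = 0.0975
  C_21 = −[(-0.35)(0.70) − (-0.15)(-0.05)] = 0.2525
  C_22 = (0.75)(0.70) − (-0.15)(-0.10) = 0.5100
  C_23 = −[(0.75)(-0.05) − (-0.35)(-0.10)] = 0.0725
  C_31 = (-0.35)(0.00) − (-0.15)(0.95) = 0.1425
  C_32 = −[(0.75)(0.00) − (-0.15)(-0.05)] = 0.0075
  C_33 = (0.75)(0.95) − (-0.35)(-0.05) = 0.6950
det(I−A) = Σ_j (I−A)_1j·C_1j = (0.75)(0.6650) + (-0.35)(0.0350) + (-0.15)(0.0975) = 0.471875
adj(I−A) = Cᵀ =
  [ 0.6650   0.2525   0.1425]
  [ 0.0350   0.5100   0.0075]
  [ 0.0975   0.0725   0.6950]
(I − A)⁻¹ = adj(I−A) / det(I−A) ≈
  [   1.40927     0.53510     0.30199]
  [   0.07417     1.08079     0.01589]
  [   0.20662     0.15364     1.47285]
The output multiplier for sector j is the column-j sum of the Leontief inverse (I − A)⁻¹ = adj(I−A) / det(I−A).
Column D of adj(I−A): (0.6650, 0.0350, 0.0975); det(I−A) = 0.471875.
m_D = (0.6650 + 0.0350 + 0.0975) / 0.471875 = 0.7975 / 0.471875 ≈ 1.6901.

m_D = 1.6901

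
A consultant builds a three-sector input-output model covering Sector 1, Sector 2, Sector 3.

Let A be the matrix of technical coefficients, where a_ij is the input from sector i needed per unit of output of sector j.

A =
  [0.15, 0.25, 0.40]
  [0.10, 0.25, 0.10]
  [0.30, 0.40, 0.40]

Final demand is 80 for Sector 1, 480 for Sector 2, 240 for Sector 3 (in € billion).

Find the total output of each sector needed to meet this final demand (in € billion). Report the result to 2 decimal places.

I − A =
  [   0.85    -0.25    -0.40]
  [  -0.10     0.75    -0.10]
  [  -0.30    -0.40     0.60]
Cofactors of I−A, C_ij = (−1)^(i+j)·(minor ij) (rows/columns in the sector order above):
  C_11 = (0.75)(0.60) − (-0.10)(-0.40) = 0.4100
  C_12 = −[(-0.10)(0.60) − (-0.10)(-0.30)] = 0.0900
  C_13 = (-0.10)(-0.40) − (0.75)(-0.30) = 0.2650
  C_21 = −[(-0.25)(0.60) − (-0.40)(-0.40)] = 0.3100
  C_22 = (0.85)(0.60) − (-0.40)(-0.30) = 0.3900
  C_23 = −[(0.85)(-0.40) − (-0.25)(-0.30)] = 0.4150
  C_31 = (-0.25)(-0.10) − (-0.40)(0.75) = 0.3250
  C_32 = −[(0.85)(-0.10) − (-0.40)(-0.10)] = 0.1250
  C_33 = (0.85)(0.75) − (-0.25)(-0.10) = 0.6125
det(I−A) = Σ_j (I−A)_1j·C_1j = (0.85)(0.4100) + (-0.25)(0.0900) + (-0.40)(0.2650) = 0.2200
adj(I−A) = Cᵀ =
  [ 0.4100   0.3100   0.3250]
  [ 0.0900   0.3900   0.1250]
  [ 0.2650   0.4150   0.6125]
(I − A)⁻¹ = adj(I−A) / det(I−A) ≈
  [   1.8636     1.4091     1.4773]
  [   0.4091     1.7727     0.5682]
  [   1.2045     1.8864     2.7841]
x = (I − A)⁻¹ d = adj(I−A)·d / det(I−A), with det(I−A) = 0.2200:
  x_1 = (0.4100·80 + 0.3100·480 + 0.3250·240) / 0.2200 = 259.60 / 0.2200 = 1180.00
  x_2 = (0.0900·80 + 0.3900·480 + 0.1250·240) / 0.2200 = 224.40 / 0.2200 = 1020.00
  x_3 = (0.2650·80 + 0.4150·480 + 0.6125·240) / 0.2200 = 367.40 / 0.2200 = 1670.00

x_1 = 1180.00, x_2 = 1020.00, x_3 = 1670.00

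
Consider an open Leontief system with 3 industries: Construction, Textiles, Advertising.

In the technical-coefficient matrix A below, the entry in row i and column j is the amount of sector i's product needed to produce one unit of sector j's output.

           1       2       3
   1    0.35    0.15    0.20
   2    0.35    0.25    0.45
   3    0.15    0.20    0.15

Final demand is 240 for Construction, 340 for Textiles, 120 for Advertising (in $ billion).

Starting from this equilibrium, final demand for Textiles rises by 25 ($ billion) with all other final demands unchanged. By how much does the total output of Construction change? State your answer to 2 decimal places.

I − A =
  [   0.65    -0.15    -0.20]
  [  -0.35     0.75    -0.45]
  [  -0.15    -0.20     0.85]
Cofactors of I−A, C_ij = (−1)^(i+j)·(minor ij) (rows/columns in the sector order above):
  C_11 = (0.75)(0.85) − (-0.45)(-0.20) = 0.5475
  C_12 = −[(-0.35)(0.85) − (-0.45)(-0.15)] = 0.3650
  C_13 = (-0.35)(-0.20) − (0.75)(-0.15) = 0.1825
  C_21 = −[(-0.15)(0.85) − (-0.20)(-0.20)] = 0.1675
  C_22 = (0.65)(0.85) − (-0.20)(-0.15) = 0.5225
  C_23 = −[(0.65)(-0.20) − (-0.15)(-0.15)] = 0.1525
  C_31 = (-0.15)(-0.45) − (-0.20)(0.75) = 0.2175
  C_32 = −[(0.65)(-0.45) − (-0.20)(-0.35)] = 0.3625
  C_33 = (0.65)(0.75) − (-0.15)(-0.35) = 0.4350
det(I−A) = Σ_j (I−A)_1j·C_1j = (0.65)(0.5475) + (-0.15)(0.3650) + (-0.20)(0.1825) = 0.264625
adj(I−A) = Cᵀ =
  [ 0.5475   0.1675   0.2175]
  [ 0.3650   0.5225   0.3625]
  [ 0.1825   0.1525   0.4350]
(I − A)⁻¹ = adj(I−A) / det(I−A) ≈
  [   2.0690     0.6330     0.8219]
  [   1.3793     1.9745     1.3699]
  [   0.6897     0.5763     1.6438]
Δx = (I − A)⁻¹ Δd with Δd having +25 in the Textiles component and 0 elsewhere.
So Δx_1 = L_12 · (+25), where L_12 = adj(I−A)_12 / det(I−A) = 0.1675 / 0.264625.
Δx_1 = 0.1675 × (+25) / 0.264625 = 4.1875 / 0.264625 ≈ 15.82.

Δx_1 = 15.82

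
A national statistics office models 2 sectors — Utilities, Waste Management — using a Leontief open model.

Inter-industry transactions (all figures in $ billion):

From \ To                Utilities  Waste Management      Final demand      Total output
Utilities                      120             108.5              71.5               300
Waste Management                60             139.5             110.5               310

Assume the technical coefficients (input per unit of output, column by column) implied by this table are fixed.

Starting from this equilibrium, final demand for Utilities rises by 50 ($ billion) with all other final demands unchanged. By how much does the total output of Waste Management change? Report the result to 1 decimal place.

Technical coefficients a_ij = z_ij / X_j:
  a_11 = 120/300 = 0.40, a_21 = 60/300 = 0.20
  a_12 = 108.5/310 = 0.35, a_22 = 139.5/310 = 0.45
I − A =
  [   0.60    -0.35]
  [  -0.20     0.55]
det(I−A) = (0.60)(0.55) − (-0.35)(-0.20) = 0.2600
adj(I−A) = [[0.55, 0.35], [0.20, 0.60]]
(I − A)⁻¹ = adj(I−A) / det(I−A) ≈
  [   2.1154     1.3462]
  [   0.7692     2.3077]
Δx = (I − A)⁻¹ Δd with Δd having +50 in the Utilities component and 0 elsewhere.
So Δx_2 = L_21 · (+50), where L_21 = adj(I−A)_21 / det(I−A) = 0.20 / 0.2600.
Δx_2 = 0.20 × (+50) / 0.2600 = 10.00 / 0.2600 ≈ 38.5.

Δx_2 = 38.5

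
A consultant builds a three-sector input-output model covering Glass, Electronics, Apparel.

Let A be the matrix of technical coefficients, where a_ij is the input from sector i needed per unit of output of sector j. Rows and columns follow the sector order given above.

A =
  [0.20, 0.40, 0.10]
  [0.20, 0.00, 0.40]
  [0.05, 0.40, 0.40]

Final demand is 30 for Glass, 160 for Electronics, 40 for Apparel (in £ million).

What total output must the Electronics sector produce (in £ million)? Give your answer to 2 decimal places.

x_2 = 331.45

I − A =
  [   0.80    -0.40    -0.10]
  [  -0.20     1.00    -0.40]
  [  -0.05    -0.40     0.60]
Cofactors of I−A, C_ij = (−1)^(i+j)·(minor ij) (rows/columns in the sector order above):
  C_11 = (1.00)(0.60) − (-0.40)(-0.40) = 0.4400
  C_12 = −[(-0.20)(0.60) − (-0.40)(-0.05)] = 0.1400
  C_13 = (-0.20)(-0.40) − (1.00)(-0.05) = 0.1300
  C_21 = −[(-0.40)(0.60) − (-0.10)(-0.40)] = 0.2800
  C_22 = (0.80)(0.60) − (-0.10)(-0.05) = 0.4750
  C_23 = −[(0.80)(-0.40) − (-0.40)(-0.05)] = 0.3400
  C_31 = (-0.40)(-0.40) − (-0.10)(1.00) = 0.2600
  C_32 = −[(0.80)(-0.40) − (-0.10)(-0.20)] = 0.3400
  C_33 = (0.80)(1.00) − (-0.40)(-0.20) = 0.7200
det(I−A) = Σ_j (I−A)_1j·C_1j = (0.80)(0.4400) + (-0.40)(0.1400) + (-0.10)(0.1300) = 0.2830
adj(I−A) = Cᵀ =
  [ 0.4400   0.2800   0.2600]
  [ 0.1400   0.4750   0.3400]
  [ 0.1300   0.3400   0.7200]
(I − A)⁻¹ = adj(I−A) / det(I−A) ≈
  [   1.5548     0.9894     0.9187]
  [   0.4947     1.6784     1.2014]
  [   0.4594     1.2014     2.5442]
x = (I − A)⁻¹ d = adj(I−A)·d / det(I−A), with det(I−A) = 0.2830:
  x_1 = (0.4400·30 + 0.2800·160 + 0.2600·40) / 0.2830 = 68.40 / 0.2830 ≈ 241.70
  x_2 = (0.1400·30 + 0.4750·160 + 0.3400·40) / 0.2830 = 93.80 / 0.2830 ≈ 331.45
  x_3 = (0.1300·30 + 0.3400·160 + 0.7200·40) / 0.2830 = 87.10 / 0.2830 ≈ 307.77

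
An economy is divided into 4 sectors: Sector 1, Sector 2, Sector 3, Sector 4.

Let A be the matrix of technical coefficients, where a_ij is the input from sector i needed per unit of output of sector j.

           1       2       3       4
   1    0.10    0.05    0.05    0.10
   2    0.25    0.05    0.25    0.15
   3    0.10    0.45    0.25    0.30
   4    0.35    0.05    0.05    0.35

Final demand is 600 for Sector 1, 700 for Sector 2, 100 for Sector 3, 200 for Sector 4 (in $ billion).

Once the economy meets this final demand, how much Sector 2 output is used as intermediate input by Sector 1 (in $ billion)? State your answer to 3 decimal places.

I − A =
  [   0.90    -0.05    -0.05    -0.10]
  [  -0.25     0.95    -0.25    -0.15]
  [  -0.10    -0.45     0.75    -0.30]
  [  -0.35    -0.05    -0.05     0.65]
Compute the cofactors C_ij = (−1)^(i+j)·(3×3 minor ij) of I−A; the adjugate is their transpose:
adj(I−A) = Cᵀ =
  [ 0.36300   0.04500   0.04500   0.08700]
  [ 0.20075   0.39000   0.15625   0.19300]
  [ 0.26125   0.27000   0.50375   0.33500]
  [ 0.23100   0.07500   0.07500   0.51900]
det(I−A) = Σ_j (I−A)_1j·C_1j = (0.90)(0.36300) + (-0.05)(0.20075) + (-0.05)(0.26125) + (-0.10)(0.23100) = 0.2805
(I − A)⁻¹ = adj(I−A) / det(I−A) ≈
  [   1.2941     0.1604     0.1604     0.3102]
  [   0.7157     1.3904     0.5570     0.6881]
  [   0.9314     0.9626     1.7959     1.1943]
  [   0.8235     0.2674     0.2674     1.8503]
First solve x = (I − A)⁻¹ d = adj(I−A)·d / det(I−A); in particular x_1 = (0.36300·600 + 0.04500·700 + 0.04500·100 + 0.08700·200) / 0.2805 = 271.20 / 0.2805 ≈ 966.84492.
Intermediate flow from 2 to 1: z_21 = a_21 · x_1 = 0.25 × 271.20 / 0.2805 = 67.80 / 0.2805 ≈ 241.711.

z_21 = 241.711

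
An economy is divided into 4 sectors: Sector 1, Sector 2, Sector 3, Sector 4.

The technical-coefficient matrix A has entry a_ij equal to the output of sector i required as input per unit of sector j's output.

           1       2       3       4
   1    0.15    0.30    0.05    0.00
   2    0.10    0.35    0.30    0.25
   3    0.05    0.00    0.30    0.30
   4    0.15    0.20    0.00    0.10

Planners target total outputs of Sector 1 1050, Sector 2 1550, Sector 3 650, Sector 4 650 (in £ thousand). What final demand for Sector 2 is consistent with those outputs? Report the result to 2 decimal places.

d_2 = 545.00

I − A =
  [   0.85    -0.30    -0.05     0.00]
  [  -0.10     0.65    -0.30    -0.25]
  [  -0.05     0.00     0.70    -0.30]
  [  -0.15    -0.20     0.00     0.90]
d = (I − A) x:
  d_1 = (+0.85)·1050 + (-0.30)·1550 + (-0.05)·650 + (+0.00)·650 = 395.00
  d_2 = (-0.10)·1050 + (+0.65)·1550 + (-0.30)·650 + (-0.25)·650 = 545.00
  d_3 = (-0.05)·1050 + (+0.00)·1550 + (+0.70)·650 + (-0.30)·650 = 207.50
  d_4 = (-0.15)·1050 + (-0.20)·1550 + (+0.00)·650 + (+0.90)·650 = 117.50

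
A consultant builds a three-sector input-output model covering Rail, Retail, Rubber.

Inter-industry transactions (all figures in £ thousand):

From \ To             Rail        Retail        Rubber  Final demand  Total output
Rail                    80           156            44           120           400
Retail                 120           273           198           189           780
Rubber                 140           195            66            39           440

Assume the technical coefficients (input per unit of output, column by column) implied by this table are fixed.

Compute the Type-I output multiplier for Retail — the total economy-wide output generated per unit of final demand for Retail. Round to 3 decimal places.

m_2 = 4.639

Technical coefficients a_ij = z_ij / X_j:
  a_11 = 80/400 = 0.20, a_21 = 120/400 = 0.30, a_31 = 140/400 = 0.35
  a_12 = 156/780 = 0.20, a_22 = 273/780 = 0.35, a_32 = 195/780 = 0.25
  a_13 = 44/440 = 0.10, a_23 = 198/440 = 0.45, a_33 = 66/440 = 0.15
I − A =
  [   0.80    -0.20    -0.10]
  [  -0.30     0.65    -0.45]
  [  -0.35    -0.25     0.85]
Cofactors of I−A, C_ij = (−1)^(i+j)·(minor ij) (rows/columns in the sector order above):
  C_11 = (0.65)(0.85) − (-0.45)(-0.25) = 0.4400
  C_12 = −[(-0.30)(0.85) − (-0.45)(-0.35)] = 0.4125
  C_13 = (-0.30)(-0.25) − (0.65)(-0.35) = 0.3025
  C_21 = −[(-0.20)(0.85) − (-0.10)(-0.25)] = 0.1950
  C_22 = (0.80)(0.85) − (-0.10)(-0.35) = 0.6450
  C_23 = −[(0.80)(-0.25) − (-0.20)(-0.35)] = 0.2700
  C_31 = (-0.20)(-0.45) − (-0.10)(0.65) = 0.1550
  C_32 = −[(0.80)(-0.45) − (-0.10)(-0.30)] = 0.3900
  C_33 = (0.80)(0.65) − (-0.20)(-0.30) = 0.4600
det(I−A) = Σ_j (I−A)_1j·C_1j = (0.80)(0.4400) + (-0.20)(0.4125) + (-0.10)(0.3025) = 0.23925
adj(I−A) = Cᵀ =
  [ 0.4400   0.1950   0.1550]
  [ 0.4125   0.6450   0.3900]
  [ 0.3025   0.2700   0.4600]
(I − A)⁻¹ = adj(I−A) / det(I−A) ≈
  [   1.8391     0.8150     0.6479]
  [   1.7241     2.6959     1.6301]
  [   1.2644     1.1285     1.9227]
The output multiplier for sector j is the column-j sum of the Leontief inverse (I − A)⁻¹ = adj(I−A) / det(I−A).
Column 2 of adj(I−A): (0.1950, 0.6450, 0.2700); det(I−A) = 0.23925.
m_2 = (0.1950 + 0.6450 + 0.2700) / 0.23925 = 1.11 / 0.23925 ≈ 4.639.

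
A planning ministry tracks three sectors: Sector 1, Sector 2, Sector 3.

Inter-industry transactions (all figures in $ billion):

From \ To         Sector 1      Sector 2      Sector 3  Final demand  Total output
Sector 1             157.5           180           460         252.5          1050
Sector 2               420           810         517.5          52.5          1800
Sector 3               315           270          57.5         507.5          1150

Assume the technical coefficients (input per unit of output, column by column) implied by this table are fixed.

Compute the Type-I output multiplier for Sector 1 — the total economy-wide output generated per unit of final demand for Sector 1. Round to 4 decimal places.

Technical coefficients a_ij = z_ij / X_j:
  a_11 = 157.5/1050 = 0.15, a_21 = 420/1050 = 0.40, a_31 = 315/1050 = 0.30
  a_12 = 180/1800 = 0.10, a_22 = 810/1800 = 0.45, a_32 = 270/1800 = 0.15
  a_13 = 460/1150 = 0.40, a_23 = 517.5/1150 = 0.45, a_33 = 57.5/1150 = 0.05
I − A =
  [   0.85    -0.10    -0.40]
  [  -0.40     0.55    -0.45]
  [  -0.30    -0.15     0.95]
Cofactors of I−A, C_ij = (−1)^(i+j)·(minor ij) (rows/columns in the sector order above):
  C_11 = (0.55)(0.95) − (-0.45)(-0.15) = 0.4550
  C_12 = −[(-0.40)(0.95) − (-0.45)(-0.30)] = 0.5150
  C_13 = (-0.40)(-0.15) − (0.55)(-0.30) = 0.2250
  C_21 = −[(-0.10)(0.95) − (-0.40)(-0.15)] = 0.1550
  C_22 = (0.85)(0.95) − (-0.40)(-0.30) = 0.6875
  C_23 = −[(0.85)(-0.15) − (-0.10)(-0.30)] = 0.1575
  C_31 = (-0.10)(-0.45) − (-0.40)(0.55) = 0.2650
  C_32 = −[(0.85)(-0.45) − (-0.40)(-0.40)] = 0.5425
  C_33 = (0.85)(0.55) − (-0.10)(-0.40) = 0.4275
det(I−A) = Σ_j (I−A)_1j·C_1j = (0.85)(0.4550) + (-0.10)(0.5150) + (-0.40)(0.2250) = 0.24525
adj(I−A) = Cᵀ =
  [ 0.4550   0.1550   0.2650]
  [ 0.5150   0.6875   0.5425]
  [ 0.2250   0.1575   0.4275]
(I − A)⁻¹ = adj(I−A) / det(I−A) ≈
  [   1.85525     0.63201     1.08053]
  [   2.09990     2.80326     2.21203]
  [   0.91743     0.64220     1.74312]
The output multiplier for sector j is the column-j sum of the Leontief inverse (I − A)⁻¹ = adj(I−A) / det(I−A).
Column 1 of adj(I−A): (0.4550, 0.5150, 0.2250); det(I−A) = 0.24525.
m_1 = (0.4550 + 0.5150 + 0.2250) / 0.24525 = 1.195 / 0.24525 ≈ 4.8726.

m_1 = 4.8726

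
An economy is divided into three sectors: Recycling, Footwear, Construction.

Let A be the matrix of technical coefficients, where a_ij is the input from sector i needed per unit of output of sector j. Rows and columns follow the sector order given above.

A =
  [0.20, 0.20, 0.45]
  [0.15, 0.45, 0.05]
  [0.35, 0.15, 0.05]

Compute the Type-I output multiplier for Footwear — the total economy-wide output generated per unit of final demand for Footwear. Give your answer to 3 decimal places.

m_F = 3.707

I − A =
  [   0.80    -0.20    -0.45]
  [  -0.15     0.55    -0.05]
  [  -0.35    -0.15     0.95]
Cofactors of I−A, C_ij = (−1)^(i+j)·(minor ij) (rows/columns in the sector order above):
  C_11 = (0.55)(0.95) − (-0.05)(-0.15) = 0.5150
  C_12 = −[(-0.15)(0.95) − (-0.05)(-0.35)] = 0.1600
  C_13 = (-0.15)(-0.15) − (0.55)(-0.35) = 0.2150
  C_21 = −[(-0.20)(0.95) − (-0.45)(-0.15)] = 0.2575
  C_22 = (0.80)(0.95) − (-0.45)(-0.35) = 0.6025
  C_23 = −[(0.80)(-0.15) − (-0.20)(-0.35)] = 0.1900
  C_31 = (-0.20)(-0.05) − (-0.45)(0.55) = 0.2575
  C_32 = −[(0.80)(-0.05) − (-0.45)(-0.15)] = 0.1075
  C_33 = (0.80)(0.55) − (-0.20)(-0.15) = 0.4100
det(I−A) = Σ_j (I−A)_1j·C_1j = (0.80)(0.5150) + (-0.20)(0.1600) + (-0.45)(0.2150) = 0.28325
adj(I−A) = Cᵀ =
  [ 0.5150   0.2575   0.2575]
  [ 0.1600   0.6025   0.1075]
  [ 0.2150   0.1900   0.4100]
(I − A)⁻¹ = adj(I−A) / det(I−A) ≈
  [   1.8182     0.9091     0.9091]
  [   0.5649     2.1271     0.3795]
  [   0.7590     0.6708     1.4475]
The output multiplier for sector j is the column-j sum of the Leontief inverse (I − A)⁻¹ = adj(I−A) / det(I−A).
Column F of adj(I−A): (0.2575, 0.6025, 0.1900); det(I−A) = 0.28325.
m_F = (0.2575 + 0.6025 + 0.1900) / 0.28325 = 1.05 / 0.28325 ≈ 3.707.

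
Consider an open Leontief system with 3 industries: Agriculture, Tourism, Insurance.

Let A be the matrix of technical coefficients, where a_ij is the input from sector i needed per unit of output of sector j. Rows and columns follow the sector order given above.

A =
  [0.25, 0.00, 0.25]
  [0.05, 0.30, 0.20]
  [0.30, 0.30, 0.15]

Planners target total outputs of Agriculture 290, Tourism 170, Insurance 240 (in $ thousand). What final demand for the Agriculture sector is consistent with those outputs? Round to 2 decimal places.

I − A =
  [   0.75     0.00    -0.25]
  [  -0.05     0.70    -0.20]
  [  -0.30    -0.30     0.85]
d = (I − A) x:
  d_A = (+0.75)·290 + (+0.00)·170 + (-0.25)·240 = 157.50
  d_T = (-0.05)·290 + (+0.70)·170 + (-0.20)·240 = 56.50
  d_I = (-0.30)·290 + (-0.30)·170 + (+0.85)·240 = 66.00

d_A = 157.50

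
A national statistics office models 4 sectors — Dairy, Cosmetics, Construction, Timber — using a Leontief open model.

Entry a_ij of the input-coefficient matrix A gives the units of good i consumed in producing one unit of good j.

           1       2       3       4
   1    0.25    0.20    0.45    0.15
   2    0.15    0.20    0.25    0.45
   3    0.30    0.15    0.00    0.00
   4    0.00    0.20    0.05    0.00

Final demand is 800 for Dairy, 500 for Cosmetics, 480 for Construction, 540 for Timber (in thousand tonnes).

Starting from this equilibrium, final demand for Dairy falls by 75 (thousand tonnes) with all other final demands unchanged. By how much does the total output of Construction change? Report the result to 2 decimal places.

I − A =
  [   0.75    -0.20    -0.45    -0.15]
  [  -0.15     0.80    -0.25    -0.45]
  [  -0.30    -0.15     1.00     0.00]
  [   0.00    -0.20    -0.05     1.00]
Compute the cofactors C_ij = (−1)^(i+j)·(3×3 minor ij) of I−A; the adjugate is their transpose:
adj(I−A) = Cᵀ =
  [ 0.669125   0.298625   0.387500   0.234750]
  [ 0.231750   0.612750   0.273000   0.310500]
  [ 0.235500   0.181500   0.498000   0.117000]
  [ 0.058125   0.131625   0.079500   0.408750]
det(I−A) = Σ_j (I−A)_1j·C_1j = (0.75)(0.669125) + (-0.20)(0.231750) + (-0.45)(0.235500) + (-0.15)(0.058125) = 0.3408
(I − A)⁻¹ = adj(I−A) / det(I−A) ≈
  [   1.9634     0.8762     1.1370     0.6888]
  [   0.6800     1.7980     0.8011     0.9111]
  [   0.6910     0.5326     1.4613     0.3433]
  [   0.1706     0.3862     0.2333     1.1994]
Δx = (I − A)⁻¹ Δd with Δd having -75 in the Dairy component and 0 elsewhere.
So Δx_3 = L_31 · (-75), where L_31 = adj(I−A)_31 / det(I−A) = 0.235500 / 0.3408.
Δx_3 = 0.235500 × (-75) / 0.3408 = -17.6625 / 0.3408 ≈ -51.83.

Δx_3 = -51.83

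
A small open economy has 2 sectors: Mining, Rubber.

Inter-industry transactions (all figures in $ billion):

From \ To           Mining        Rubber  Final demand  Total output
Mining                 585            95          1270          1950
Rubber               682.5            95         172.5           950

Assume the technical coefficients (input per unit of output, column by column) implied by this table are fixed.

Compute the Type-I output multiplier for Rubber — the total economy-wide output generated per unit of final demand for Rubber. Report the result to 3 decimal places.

Technical coefficients a_ij = z_ij / X_j:
  a_11 = 585/1950 = 0.30, a_21 = 682.5/1950 = 0.35
  a_12 = 95/950 = 0.10, a_22 = 95/950 = 0.10
I − A =
  [   0.70    -0.10]
  [  -0.35     0.90]
det(I−A) = (0.70)(0.90) − (-0.10)(-0.35) = 0.5950
adj(I−A) = [[0.90, 0.10], [0.35, 0.70]]
(I − A)⁻¹ = adj(I−A) / det(I−A) ≈
  [   1.5126     0.1681]
  [   0.5882     1.1765]
The output multiplier for sector j is the column-j sum of the Leontief inverse (I − A)⁻¹ = adj(I−A) / det(I−A).
Column 2 of adj(I−A): (0.10, 0.70); det(I−A) = 0.5950.
m_2 = (0.10 + 0.70) / 0.5950 = 0.80 / 0.5950 ≈ 1.345.

m_2 = 1.345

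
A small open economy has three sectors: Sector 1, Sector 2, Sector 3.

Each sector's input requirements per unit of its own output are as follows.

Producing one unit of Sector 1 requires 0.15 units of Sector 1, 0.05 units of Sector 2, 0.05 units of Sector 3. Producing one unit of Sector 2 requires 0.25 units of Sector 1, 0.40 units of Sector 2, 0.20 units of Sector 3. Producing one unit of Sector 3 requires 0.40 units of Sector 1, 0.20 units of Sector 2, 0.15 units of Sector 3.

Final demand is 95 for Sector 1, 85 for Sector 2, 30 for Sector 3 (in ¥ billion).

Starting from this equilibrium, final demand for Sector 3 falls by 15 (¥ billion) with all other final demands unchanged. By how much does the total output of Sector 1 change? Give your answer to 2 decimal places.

Δx_1 = -11.74

I − A =
  [   0.85    -0.25    -0.40]
  [  -0.05     0.60    -0.20]
  [  -0.05    -0.20     0.85]
Cofactors of I−A, C_ij = (−1)^(i+j)·(minor ij) (rows/columns in the sector order above):
  C_11 = (0.60)(0.85) − (-0.20)(-0.20) = 0.4700
  C_12 = −[(-0.05)(0.85) − (-0.20)(-0.05)] = 0.0525
  C_13 = (-0.05)(-0.20) − (0.60)(-0.05) = 0.0400
  C_21 = −[(-0.25)(0.85) − (-0.40)(-0.20)] = 0.2925
  C_22 = (0.85)(0.85) − (-0.40)(-0.05) = 0.7025
  C_23 = −[(0.85)(-0.20) − (-0.25)(-0.05)] = 0.1825
  C_31 = (-0.25)(-0.20) − (-0.40)(0.60) = 0.2900
  C_32 = −[(0.85)(-0.20) − (-0.40)(-0.05)] = 0.1900
  C_33 = (0.85)(0.60) − (-0.25)(-0.05) = 0.4975
det(I−A) = Σ_j (I−A)_1j·C_1j = (0.85)(0.4700) + (-0.25)(0.0525) + (-0.40)(0.0400) = 0.370375
adj(I−A) = Cᵀ =
  [ 0.4700   0.2925   0.2900]
  [ 0.0525   0.7025   0.1900]
  [ 0.0400   0.1825   0.4975]
(I − A)⁻¹ = adj(I−A) / det(I−A) ≈
  [   1.2690     0.7897     0.7830]
  [   0.1417     1.8967     0.5130]
  [   0.1080     0.4927     1.3432]
Δx = (I − A)⁻¹ Δd with Δd having -15 in the Sector 3 component and 0 elsewhere.
So Δx_1 = L_13 · (-15), where L_13 = adj(I−A)_13 / det(I−A) = 0.2900 / 0.370375.
Δx_1 = 0.2900 × (-15) / 0.370375 = -4.35 / 0.370375 ≈ -11.74.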